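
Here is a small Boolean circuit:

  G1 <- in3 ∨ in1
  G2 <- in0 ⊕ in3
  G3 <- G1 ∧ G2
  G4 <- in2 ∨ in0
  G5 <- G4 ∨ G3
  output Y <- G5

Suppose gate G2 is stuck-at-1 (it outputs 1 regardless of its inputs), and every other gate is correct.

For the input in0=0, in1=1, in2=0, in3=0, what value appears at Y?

1

Propagate with G2 forced: G1=1, G2=1 [stuck-at-1], G3=1, G4=0, G5=1.
So Y = 1. (Without the fault it would be 0.)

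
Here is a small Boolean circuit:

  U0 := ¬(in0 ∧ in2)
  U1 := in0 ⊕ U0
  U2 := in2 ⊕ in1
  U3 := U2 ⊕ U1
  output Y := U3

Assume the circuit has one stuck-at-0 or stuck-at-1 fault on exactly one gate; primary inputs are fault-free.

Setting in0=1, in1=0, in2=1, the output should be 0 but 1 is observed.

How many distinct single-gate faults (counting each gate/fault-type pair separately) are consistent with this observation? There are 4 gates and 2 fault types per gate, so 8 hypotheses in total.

4

Fault-free: U0=0, U1=1, U2=1, U3=0 → 0. Observed 1.
  U0 stuck-at-0: output 0 ✗
  U0 stuck-at-1: output 1 ✓
  U1 stuck-at-0: output 1 ✓
  U1 stuck-at-1: output 0 ✗
  U2 stuck-at-0: output 1 ✓
  U2 stuck-at-1: output 0 ✗
  U3 stuck-at-0: output 0 ✗
  U3 stuck-at-1: output 1 ✓
Consistent faults: {U0 stuck-at-1, U1 stuck-at-0, U2 stuck-at-0, U3 stuck-at-1} — 4 in all.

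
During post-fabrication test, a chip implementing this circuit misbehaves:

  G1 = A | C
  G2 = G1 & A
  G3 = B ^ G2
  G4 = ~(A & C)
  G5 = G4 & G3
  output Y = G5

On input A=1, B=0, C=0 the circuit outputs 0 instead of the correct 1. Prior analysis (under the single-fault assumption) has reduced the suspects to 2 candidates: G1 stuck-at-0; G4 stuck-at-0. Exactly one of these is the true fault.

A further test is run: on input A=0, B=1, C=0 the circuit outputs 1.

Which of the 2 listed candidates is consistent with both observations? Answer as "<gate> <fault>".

G1 stuck-at-0

Evaluate each candidate on input A=0, B=1, C=0:
  G1 stuck-at-0: G1=0 [stuck-at-0], G2=0, G3=1, G4=1, G5=1 → 1 — matches
  G4 stuck-at-0: G1=0, G2=0, G3=1, G4=0 [stuck-at-0], G5=0 → 0 — eliminated
Only G1 stuck-at-0 reproduces the observed 1.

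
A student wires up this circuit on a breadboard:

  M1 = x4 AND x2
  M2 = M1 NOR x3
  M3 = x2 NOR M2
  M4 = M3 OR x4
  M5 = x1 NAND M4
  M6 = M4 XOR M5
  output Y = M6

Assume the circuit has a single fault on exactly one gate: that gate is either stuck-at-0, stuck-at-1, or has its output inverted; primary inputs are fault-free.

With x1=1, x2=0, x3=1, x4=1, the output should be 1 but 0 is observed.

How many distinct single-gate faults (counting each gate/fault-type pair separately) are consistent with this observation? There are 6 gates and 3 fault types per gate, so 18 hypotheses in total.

4

Fault-free: M1=0, M2=0, M3=1, M4=1, M5=0, M6=1 → 1. Observed 0.
  M1: none of the 3 fault types match ✗
  M2: none of the 3 fault types match ✗
  M3: none of the 3 fault types match ✗
  M4: none of the 3 fault types match ✗
  M5: stuck-at-1, inverted output ✓; others ✗
  M6: stuck-at-0, inverted output ✓; others ✗
Consistent faults: {M5 stuck-at-1, M5 inverted output, M6 stuck-at-0, M6 inverted output} — 4 in all.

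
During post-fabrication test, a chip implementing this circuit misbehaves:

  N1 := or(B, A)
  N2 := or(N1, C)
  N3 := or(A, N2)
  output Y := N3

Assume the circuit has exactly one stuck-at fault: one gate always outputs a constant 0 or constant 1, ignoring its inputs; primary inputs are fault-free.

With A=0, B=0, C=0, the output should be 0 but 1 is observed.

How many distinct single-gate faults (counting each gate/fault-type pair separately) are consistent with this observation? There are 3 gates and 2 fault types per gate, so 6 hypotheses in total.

Fault-free: N1=0, N2=0, N3=0 → 0. Observed 1.
  N1 stuck-at-0: output 0 ✗
  N1 stuck-at-1: output 1 ✓
  N2 stuck-at-0: output 0 ✗
  N2 stuck-at-1: output 1 ✓
  N3 stuck-at-0: output 0 ✗
  N3 stuck-at-1: output 1 ✓
Consistent faults: {N1 stuck-at-1, N2 stuck-at-1, N3 stuck-at-1} — 3 in all.

3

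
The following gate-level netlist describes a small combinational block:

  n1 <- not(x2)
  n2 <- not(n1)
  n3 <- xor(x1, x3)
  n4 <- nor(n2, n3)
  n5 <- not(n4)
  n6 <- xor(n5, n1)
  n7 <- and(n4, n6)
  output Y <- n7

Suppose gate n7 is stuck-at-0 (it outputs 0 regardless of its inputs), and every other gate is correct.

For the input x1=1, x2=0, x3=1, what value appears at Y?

Propagate with n7 forced: n1=1, n2=0, n3=0, n4=1, n5=0, n6=1, n7=0 [stuck-at-0].
So Y = 0. (Without the fault it would be 1.)

0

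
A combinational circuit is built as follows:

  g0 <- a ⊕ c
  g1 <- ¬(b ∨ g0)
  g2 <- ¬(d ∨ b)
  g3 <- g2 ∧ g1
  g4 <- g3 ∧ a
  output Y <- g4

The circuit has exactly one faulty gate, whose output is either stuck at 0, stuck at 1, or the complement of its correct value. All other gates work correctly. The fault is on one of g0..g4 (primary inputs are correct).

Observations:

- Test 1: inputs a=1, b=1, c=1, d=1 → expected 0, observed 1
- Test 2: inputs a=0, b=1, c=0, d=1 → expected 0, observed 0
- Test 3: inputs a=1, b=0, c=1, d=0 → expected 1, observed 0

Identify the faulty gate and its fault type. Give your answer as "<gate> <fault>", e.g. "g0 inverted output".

g3 inverted output

Fault-free values for test 1 (a=1, b=1, c=1, d=1): g0=0, g1=0, g2=0, g3=0, g4=0, giving Y=0. Observed 1.
Test 1: faults giving observed 1 are {g3 stuck-at-1, g3 inverted output, g4 stuck-at-1, g4 inverted output}.
Test 2 (a=0, b=1, c=0, d=1): fault-free g0=0, g1=0, g2=0, g3=0, g4=0 → 0; observed 0. Eliminates g4 stuck-at-1, g4 inverted output.
Test 3 (a=1, b=0, c=1, d=0): fault-free g0=0, g1=1, g2=1, g3=1, g4=1 → 1; observed 0. Eliminates g3 stuck-at-1.
Only g3 inverted output is consistent with every test.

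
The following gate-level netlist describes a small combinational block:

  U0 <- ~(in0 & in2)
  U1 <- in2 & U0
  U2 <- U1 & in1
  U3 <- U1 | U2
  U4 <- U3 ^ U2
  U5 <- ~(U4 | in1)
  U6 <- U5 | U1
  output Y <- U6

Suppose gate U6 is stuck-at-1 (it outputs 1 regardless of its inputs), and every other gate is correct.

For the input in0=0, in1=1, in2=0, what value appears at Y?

Propagate with U6 forced: U0=1, U1=0, U2=0, U3=0, U4=0, U5=0, U6=1 [stuck-at-1].
So Y = 1. (Without the fault it would be 0.)

1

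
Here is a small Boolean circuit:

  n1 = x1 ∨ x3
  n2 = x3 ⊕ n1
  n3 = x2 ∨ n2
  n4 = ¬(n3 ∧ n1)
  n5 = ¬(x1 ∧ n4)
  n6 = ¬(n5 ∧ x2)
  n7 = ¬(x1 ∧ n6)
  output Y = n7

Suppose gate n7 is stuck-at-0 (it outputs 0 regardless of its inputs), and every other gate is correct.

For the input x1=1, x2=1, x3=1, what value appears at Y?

0

Propagate with n7 forced: n1=1, n2=0, n3=1, n4=0, n5=1, n6=0, n7=0 [stuck-at-0].
So Y = 0. (Without the fault it would be 1.)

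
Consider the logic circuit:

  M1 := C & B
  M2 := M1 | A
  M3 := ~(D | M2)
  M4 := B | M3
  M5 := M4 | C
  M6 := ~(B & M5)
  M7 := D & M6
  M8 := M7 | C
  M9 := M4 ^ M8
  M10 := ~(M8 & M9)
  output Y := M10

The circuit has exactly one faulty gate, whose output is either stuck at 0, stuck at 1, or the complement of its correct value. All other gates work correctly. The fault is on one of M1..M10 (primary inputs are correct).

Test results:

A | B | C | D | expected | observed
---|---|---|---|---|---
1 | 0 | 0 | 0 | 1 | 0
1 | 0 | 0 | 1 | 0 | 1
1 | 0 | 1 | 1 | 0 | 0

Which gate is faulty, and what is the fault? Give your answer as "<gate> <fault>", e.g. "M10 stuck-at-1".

Fault-free values for test 1 (A=1, B=0, C=0, D=0): M1=0, M2=1, M3=0, M4=0, M5=0, M6=1, M7=0, M8=0, M9=0, M10=1, giving Y=1. Observed 0.
Test 1: faults giving observed 0 are {M7 stuck-at-1, M7 inverted output, M8 stuck-at-1, M8 inverted output, M10 stuck-at-0, M10 inverted output}.
Test 2 (A=1, B=0, C=0, D=1): fault-free M1=0, M2=1, M3=0, M4=0, M5=0, M6=1, M7=1, M8=1, M9=1, M10=0 → 0; observed 1. Eliminates M7 stuck-at-1, M8 stuck-at-1, M10 stuck-at-0.
Test 3 (A=1, B=0, C=1, D=1): fault-free M1=0, M2=1, M3=0, M4=0, M5=1, M6=1, M7=1, M8=1, M9=1, M10=0 → 0; observed 0. Eliminates M8 inverted output, M10 inverted output.
Only M7 inverted output is consistent with every test.

M7 inverted output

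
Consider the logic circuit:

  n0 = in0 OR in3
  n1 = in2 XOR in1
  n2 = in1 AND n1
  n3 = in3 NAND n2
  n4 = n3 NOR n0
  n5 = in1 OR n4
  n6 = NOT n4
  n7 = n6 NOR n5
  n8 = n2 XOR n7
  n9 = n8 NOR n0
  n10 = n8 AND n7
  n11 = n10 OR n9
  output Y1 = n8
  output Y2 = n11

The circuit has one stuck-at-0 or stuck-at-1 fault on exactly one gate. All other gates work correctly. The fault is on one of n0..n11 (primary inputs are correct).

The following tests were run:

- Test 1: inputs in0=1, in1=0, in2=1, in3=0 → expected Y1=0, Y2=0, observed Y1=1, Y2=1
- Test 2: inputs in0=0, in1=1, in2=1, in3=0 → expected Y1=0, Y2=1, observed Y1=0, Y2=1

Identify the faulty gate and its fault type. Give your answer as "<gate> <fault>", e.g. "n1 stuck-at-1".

n6 stuck-at-0

Fault-free values for test 1 (in0=1, in1=0, in2=1, in3=0): n0=1, n1=1, n2=0, n3=1, n4=0, n5=0, n6=1, n7=0, n8=0, n9=0, n10=0, n11=0, giving Y1=0, Y2=0. Observed Y1=1, Y2=1.
Test 1: faults giving observed Y1=1, Y2=1 are {n6 stuck-at-0, n7 stuck-at-1}.
Test 2 (in0=0, in1=1, in2=1, in3=0): fault-free n0=0, n1=0, n2=0, n3=1, n4=0, n5=1, n6=1, n7=0, n8=0, n9=1, n10=0, n11=1 → Y1=0, Y2=1; observed Y1=0, Y2=1. Eliminates n7 stuck-at-1.
Only n6 stuck-at-0 is consistent with every test.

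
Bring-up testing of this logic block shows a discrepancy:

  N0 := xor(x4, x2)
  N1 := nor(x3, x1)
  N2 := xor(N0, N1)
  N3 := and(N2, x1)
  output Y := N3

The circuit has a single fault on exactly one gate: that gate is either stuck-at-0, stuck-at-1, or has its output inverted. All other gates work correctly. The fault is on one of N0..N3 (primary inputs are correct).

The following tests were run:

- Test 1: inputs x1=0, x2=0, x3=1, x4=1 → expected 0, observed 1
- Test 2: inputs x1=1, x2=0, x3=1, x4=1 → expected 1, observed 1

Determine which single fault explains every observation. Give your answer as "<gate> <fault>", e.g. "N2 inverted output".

Fault-free values for test 1 (x1=0, x2=0, x3=1, x4=1): N0=1, N1=0, N2=1, N3=0, giving Y=0. Observed 1.
Test 1: faults giving observed 1 are {N3 stuck-at-1, N3 inverted output}.
Test 2 (x1=1, x2=0, x3=1, x4=1): fault-free N0=1, N1=0, N2=1, N3=1 → 1; observed 1. Eliminates N3 inverted output.
Only N3 stuck-at-1 is consistent with every test.

N3 stuck-at-1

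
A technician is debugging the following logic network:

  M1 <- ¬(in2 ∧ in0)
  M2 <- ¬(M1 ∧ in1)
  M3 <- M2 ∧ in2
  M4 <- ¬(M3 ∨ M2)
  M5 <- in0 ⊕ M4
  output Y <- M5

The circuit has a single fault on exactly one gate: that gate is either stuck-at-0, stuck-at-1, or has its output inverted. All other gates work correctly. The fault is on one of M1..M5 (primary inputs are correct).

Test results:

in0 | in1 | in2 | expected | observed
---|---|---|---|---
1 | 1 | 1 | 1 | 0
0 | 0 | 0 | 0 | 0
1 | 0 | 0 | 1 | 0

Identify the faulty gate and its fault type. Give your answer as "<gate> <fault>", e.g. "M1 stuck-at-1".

Fault-free values for test 1 (in0=1, in1=1, in2=1): M1=0, M2=1, M3=1, M4=0, M5=1, giving Y=1. Observed 0.
Test 1: faults giving observed 0 are {M1 stuck-at-1, M1 inverted output, M2 stuck-at-0, M2 inverted output, M4 stuck-at-1, M4 inverted output, M5 stuck-at-0, M5 inverted output}.
Test 2 (in0=0, in1=0, in2=0): fault-free M1=1, M2=1, M3=0, M4=0, M5=0 → 0; observed 0. Eliminates M2 stuck-at-0, M2 inverted output, M4 stuck-at-1, M4 inverted output, M5 inverted output.
Test 3 (in0=1, in1=0, in2=0): fault-free M1=1, M2=1, M3=0, M4=0, M5=1 → 1; observed 0. Eliminates M1 stuck-at-1, M1 inverted output.
Only M5 stuck-at-0 is consistent with every test.

M5 stuck-at-0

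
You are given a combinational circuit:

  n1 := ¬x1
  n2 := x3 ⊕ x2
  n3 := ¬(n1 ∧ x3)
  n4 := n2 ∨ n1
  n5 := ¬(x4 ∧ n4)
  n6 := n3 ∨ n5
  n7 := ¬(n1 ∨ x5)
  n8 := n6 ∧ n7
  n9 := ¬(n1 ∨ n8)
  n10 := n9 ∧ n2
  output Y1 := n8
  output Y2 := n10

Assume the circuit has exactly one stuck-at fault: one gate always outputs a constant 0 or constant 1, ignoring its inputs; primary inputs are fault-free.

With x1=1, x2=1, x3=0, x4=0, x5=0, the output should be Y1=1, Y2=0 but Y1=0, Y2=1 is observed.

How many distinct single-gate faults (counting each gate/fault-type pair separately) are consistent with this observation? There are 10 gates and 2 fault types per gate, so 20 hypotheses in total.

Fault-free: n1=0, n2=1, n3=1, n4=1, n5=1, n6=1, n7=1, n8=1, n9=0, n10=0 → Y1=1, Y2=0. Observed Y1=0, Y2=1.
  n1: none of the 2 fault types match ✗
  n2: none of the 2 fault types match ✗
  n3: none of the 2 fault types match ✗
  n4: none of the 2 fault types match ✗
  n5: none of the 2 fault types match ✗
  n6: stuck-at-0 ✓; others ✗
  n7: stuck-at-0 ✓; others ✗
  n8: stuck-at-0 ✓; others ✗
  n9: none of the 2 fault types match ✗
  n10: none of the 2 fault types match ✗
Consistent faults: {n6 stuck-at-0, n7 stuck-at-0, n8 stuck-at-0} — 3 in all.

3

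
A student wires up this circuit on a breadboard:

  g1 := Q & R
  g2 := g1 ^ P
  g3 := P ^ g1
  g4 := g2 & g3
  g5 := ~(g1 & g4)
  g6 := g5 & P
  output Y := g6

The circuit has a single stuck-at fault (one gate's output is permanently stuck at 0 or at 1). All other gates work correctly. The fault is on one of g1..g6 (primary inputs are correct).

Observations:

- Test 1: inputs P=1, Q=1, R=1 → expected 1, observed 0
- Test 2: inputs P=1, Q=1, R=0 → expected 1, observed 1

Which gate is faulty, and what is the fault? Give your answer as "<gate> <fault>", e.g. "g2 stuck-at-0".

g4 stuck-at-1

Fault-free values for test 1 (P=1, Q=1, R=1): g1=1, g2=0, g3=0, g4=0, g5=1, g6=1, giving Y=1. Observed 0.
Test 1: faults giving observed 0 are {g4 stuck-at-1, g5 stuck-at-0, g6 stuck-at-0}.
Test 2 (P=1, Q=1, R=0): fault-free g1=0, g2=1, g3=1, g4=1, g5=1, g6=1 → 1; observed 1. Eliminates g5 stuck-at-0, g6 stuck-at-0.
Only g4 stuck-at-1 is consistent with every test.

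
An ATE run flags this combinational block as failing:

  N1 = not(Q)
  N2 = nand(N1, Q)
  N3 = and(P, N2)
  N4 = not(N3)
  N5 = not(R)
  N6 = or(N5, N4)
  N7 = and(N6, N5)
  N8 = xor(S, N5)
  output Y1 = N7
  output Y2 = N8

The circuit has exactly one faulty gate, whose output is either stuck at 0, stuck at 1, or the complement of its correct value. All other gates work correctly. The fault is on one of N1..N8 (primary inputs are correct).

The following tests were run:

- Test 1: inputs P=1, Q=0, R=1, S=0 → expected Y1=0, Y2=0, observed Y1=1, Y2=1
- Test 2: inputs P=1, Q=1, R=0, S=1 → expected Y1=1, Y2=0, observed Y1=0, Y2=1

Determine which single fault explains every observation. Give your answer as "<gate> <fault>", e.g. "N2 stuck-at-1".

Fault-free values for test 1 (P=1, Q=0, R=1, S=0): N1=1, N2=1, N3=1, N4=0, N5=0, N6=0, N7=0, N8=0, giving Y1=0, Y2=0. Observed Y1=1, Y2=1.
Test 1: faults giving observed Y1=1, Y2=1 are {N5 stuck-at-1, N5 inverted output}.
Test 2 (P=1, Q=1, R=0, S=1): fault-free N1=0, N2=1, N3=1, N4=0, N5=1, N6=1, N7=1, N8=0 → Y1=1, Y2=0; observed Y1=0, Y2=1. Eliminates N5 stuck-at-1.
Only N5 inverted output is consistent with every test.

N5 inverted output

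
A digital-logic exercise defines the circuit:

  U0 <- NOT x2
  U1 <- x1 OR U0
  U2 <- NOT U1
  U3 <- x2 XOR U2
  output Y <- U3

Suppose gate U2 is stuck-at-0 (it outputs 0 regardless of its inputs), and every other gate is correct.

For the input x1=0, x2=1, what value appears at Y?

1

Propagate with U2 forced: U0=0, U1=0, U2=0 [stuck-at-0], U3=1.
So Y = 1. (Without the fault it would be 0.)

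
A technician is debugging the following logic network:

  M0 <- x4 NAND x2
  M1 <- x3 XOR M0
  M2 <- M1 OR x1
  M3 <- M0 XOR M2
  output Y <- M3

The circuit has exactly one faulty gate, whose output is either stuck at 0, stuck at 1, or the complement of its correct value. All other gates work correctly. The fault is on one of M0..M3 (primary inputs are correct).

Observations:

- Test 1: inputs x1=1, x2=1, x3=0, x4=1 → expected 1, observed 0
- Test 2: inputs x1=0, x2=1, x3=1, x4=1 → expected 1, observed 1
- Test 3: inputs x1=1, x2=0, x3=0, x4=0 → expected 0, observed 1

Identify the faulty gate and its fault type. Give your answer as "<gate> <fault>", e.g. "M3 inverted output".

Fault-free values for test 1 (x1=1, x2=1, x3=0, x4=1): M0=0, M1=0, M2=1, M3=1, giving Y=1. Observed 0.
Test 1: faults giving observed 0 are {M0 stuck-at-1, M0 inverted output, M2 stuck-at-0, M2 inverted output, M3 stuck-at-0, M3 inverted output}.
Test 2 (x1=0, x2=1, x3=1, x4=1): fault-free M0=0, M1=1, M2=1, M3=1 → 1; observed 1. Eliminates M2 stuck-at-0, M2 inverted output, M3 stuck-at-0, M3 inverted output.
Test 3 (x1=1, x2=0, x3=0, x4=0): fault-free M0=1, M1=1, M2=1, M3=0 → 0; observed 1. Eliminates M0 stuck-at-1.
Only M0 inverted output is consistent with every test.

M0 inverted output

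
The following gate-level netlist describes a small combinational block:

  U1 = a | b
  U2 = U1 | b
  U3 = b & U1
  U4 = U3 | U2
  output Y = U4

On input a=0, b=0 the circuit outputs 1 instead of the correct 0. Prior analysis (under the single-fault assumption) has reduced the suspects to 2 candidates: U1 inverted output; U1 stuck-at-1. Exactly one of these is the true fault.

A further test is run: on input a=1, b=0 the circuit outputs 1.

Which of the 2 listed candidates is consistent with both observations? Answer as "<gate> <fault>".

U1 stuck-at-1

Evaluate each candidate on input a=1, b=0:
  U1 inverted output: U1=0 [inverted output], U2=0, U3=0, U4=0 → 0 — eliminated
  U1 stuck-at-1: U1=1 [stuck-at-1], U2=1, U3=0, U4=1 → 1 — matches
Only U1 stuck-at-1 reproduces the observed 1.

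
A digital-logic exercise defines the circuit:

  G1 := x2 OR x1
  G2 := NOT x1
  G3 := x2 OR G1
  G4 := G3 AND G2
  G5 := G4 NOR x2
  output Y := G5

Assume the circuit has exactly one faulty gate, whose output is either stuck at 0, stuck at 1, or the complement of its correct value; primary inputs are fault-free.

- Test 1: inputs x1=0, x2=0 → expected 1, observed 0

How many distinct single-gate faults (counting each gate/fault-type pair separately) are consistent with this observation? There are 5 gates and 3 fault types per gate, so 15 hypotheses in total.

8

Fault-free: G1=0, G2=1, G3=0, G4=0, G5=1 → 1. Observed 0.
  G1: stuck-at-1, inverted output ✓; others ✗
  G2: none of the 3 fault types match ✗
  G3: stuck-at-1, inverted output ✓; others ✗
  G4: stuck-at-1, inverted output ✓; others ✗
  G5: stuck-at-0, inverted output ✓; others ✗
Consistent faults: {G1 stuck-at-1, G1 inverted output, G3 stuck-at-1, G3 inverted output, G4 stuck-at-1, G4 inverted output, G5 stuck-at-0, G5 inverted output} — 8 in all.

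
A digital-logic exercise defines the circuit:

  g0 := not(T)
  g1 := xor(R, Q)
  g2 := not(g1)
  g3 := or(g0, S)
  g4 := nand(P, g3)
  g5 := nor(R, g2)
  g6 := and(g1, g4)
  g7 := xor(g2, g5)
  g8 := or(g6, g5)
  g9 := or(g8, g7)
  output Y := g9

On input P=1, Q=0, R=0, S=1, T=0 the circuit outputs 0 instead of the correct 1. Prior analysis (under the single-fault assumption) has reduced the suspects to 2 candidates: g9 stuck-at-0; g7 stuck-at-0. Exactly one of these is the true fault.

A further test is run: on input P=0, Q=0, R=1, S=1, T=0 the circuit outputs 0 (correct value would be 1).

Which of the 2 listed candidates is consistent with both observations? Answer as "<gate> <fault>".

g9 stuck-at-0

Evaluate each candidate on input P=0, Q=0, R=1, S=1, T=0:
  g9 stuck-at-0: g0=1, g1=1, g2=0, g3=1, g4=1, g5=0, g6=1, g7=0, g8=1, g9=0 [stuck-at-0] → 0 — matches
  g7 stuck-at-0: g0=1, g1=1, g2=0, g3=1, g4=1, g5=0, g6=1, g7=0 [stuck-at-0], g8=1, g9=1 → 1 — eliminated
Only g9 stuck-at-0 reproduces the observed 0.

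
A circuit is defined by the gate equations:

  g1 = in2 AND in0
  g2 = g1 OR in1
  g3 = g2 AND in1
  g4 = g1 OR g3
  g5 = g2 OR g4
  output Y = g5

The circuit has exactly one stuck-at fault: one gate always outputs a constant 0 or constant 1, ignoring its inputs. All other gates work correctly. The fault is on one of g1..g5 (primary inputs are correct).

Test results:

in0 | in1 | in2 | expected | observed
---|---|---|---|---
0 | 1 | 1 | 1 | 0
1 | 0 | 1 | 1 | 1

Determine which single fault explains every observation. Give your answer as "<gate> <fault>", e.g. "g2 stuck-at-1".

g2 stuck-at-0

Fault-free values for test 1 (in0=0, in1=1, in2=1): g1=0, g2=1, g3=1, g4=1, g5=1, giving Y=1. Observed 0.
Test 1: faults giving observed 0 are {g2 stuck-at-0, g5 stuck-at-0}.
Test 2 (in0=1, in1=0, in2=1): fault-free g1=1, g2=1, g3=0, g4=1, g5=1 → 1; observed 1. Eliminates g5 stuck-at-0.
Only g2 stuck-at-0 is consistent with every test.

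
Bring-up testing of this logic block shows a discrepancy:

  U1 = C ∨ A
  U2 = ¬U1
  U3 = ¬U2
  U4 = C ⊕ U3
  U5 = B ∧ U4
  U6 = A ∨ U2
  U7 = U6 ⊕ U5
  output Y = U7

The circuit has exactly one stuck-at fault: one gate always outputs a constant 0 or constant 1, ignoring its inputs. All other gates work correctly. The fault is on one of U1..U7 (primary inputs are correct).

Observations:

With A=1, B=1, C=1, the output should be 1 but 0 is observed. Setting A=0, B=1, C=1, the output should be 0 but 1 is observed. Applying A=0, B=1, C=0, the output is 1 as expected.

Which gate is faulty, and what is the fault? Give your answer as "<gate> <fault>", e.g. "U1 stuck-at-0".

U3 stuck-at-0

Fault-free values for test 1 (A=1, B=1, C=1): U1=1, U2=0, U3=1, U4=0, U5=0, U6=1, U7=1, giving Y=1. Observed 0.
Test 1: faults giving observed 0 are {U1 stuck-at-0, U2 stuck-at-1, U3 stuck-at-0, U4 stuck-at-1, U5 stuck-at-1, U6 stuck-at-0, U7 stuck-at-0}.
Test 2 (A=0, B=1, C=1): fault-free U1=1, U2=0, U3=1, U4=0, U5=0, U6=0, U7=0 → 0; observed 1. Eliminates U1 stuck-at-0, U2 stuck-at-1, U6 stuck-at-0, U7 stuck-at-0.
Test 3 (A=0, B=1, C=0): fault-free U1=0, U2=1, U3=0, U4=0, U5=0, U6=1, U7=1 → 1; observed 1. Eliminates U4 stuck-at-1, U5 stuck-at-1.
Only U3 stuck-at-0 is consistent with every test.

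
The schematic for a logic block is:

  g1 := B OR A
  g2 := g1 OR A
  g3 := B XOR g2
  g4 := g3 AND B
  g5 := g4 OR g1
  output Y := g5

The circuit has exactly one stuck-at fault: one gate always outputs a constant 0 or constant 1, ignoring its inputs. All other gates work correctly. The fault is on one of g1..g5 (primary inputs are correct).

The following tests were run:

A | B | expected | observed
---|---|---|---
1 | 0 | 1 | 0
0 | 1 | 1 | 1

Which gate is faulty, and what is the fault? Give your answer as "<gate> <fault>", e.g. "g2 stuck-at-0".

Fault-free values for test 1 (A=1, B=0): g1=1, g2=1, g3=1, g4=0, g5=1, giving Y=1. Observed 0.
Test 1: faults giving observed 0 are {g1 stuck-at-0, g5 stuck-at-0}.
Test 2 (A=0, B=1): fault-free g1=1, g2=1, g3=0, g4=0, g5=1 → 1; observed 1. Eliminates g5 stuck-at-0.
Only g1 stuck-at-0 is consistent with every test.

g1 stuck-at-0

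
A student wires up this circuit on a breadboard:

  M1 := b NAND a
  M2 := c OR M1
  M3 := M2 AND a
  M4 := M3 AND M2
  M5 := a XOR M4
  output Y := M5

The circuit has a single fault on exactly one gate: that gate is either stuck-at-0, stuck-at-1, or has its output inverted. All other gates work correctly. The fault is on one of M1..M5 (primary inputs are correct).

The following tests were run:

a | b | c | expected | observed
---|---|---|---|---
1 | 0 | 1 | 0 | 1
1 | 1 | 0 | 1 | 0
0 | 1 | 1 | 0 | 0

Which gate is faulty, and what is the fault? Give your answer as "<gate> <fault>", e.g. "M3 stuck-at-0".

Fault-free values for test 1 (a=1, b=0, c=1): M1=1, M2=1, M3=1, M4=1, M5=0, giving Y=0. Observed 1.
Test 1: faults giving observed 1 are {M2 stuck-at-0, M2 inverted output, M3 stuck-at-0, M3 inverted output, M4 stuck-at-0, M4 inverted output, M5 stuck-at-1, M5 inverted output}.
Test 2 (a=1, b=1, c=0): fault-free M1=0, M2=0, M3=0, M4=0, M5=1 → 1; observed 0. Eliminates M2 stuck-at-0, M3 stuck-at-0, M3 inverted output, M4 stuck-at-0, M5 stuck-at-1.
Test 3 (a=0, b=1, c=1): fault-free M1=1, M2=1, M3=0, M4=0, M5=0 → 0; observed 0. Eliminates M4 inverted output, M5 inverted output.
Only M2 inverted output is consistent with every test.

M2 inverted output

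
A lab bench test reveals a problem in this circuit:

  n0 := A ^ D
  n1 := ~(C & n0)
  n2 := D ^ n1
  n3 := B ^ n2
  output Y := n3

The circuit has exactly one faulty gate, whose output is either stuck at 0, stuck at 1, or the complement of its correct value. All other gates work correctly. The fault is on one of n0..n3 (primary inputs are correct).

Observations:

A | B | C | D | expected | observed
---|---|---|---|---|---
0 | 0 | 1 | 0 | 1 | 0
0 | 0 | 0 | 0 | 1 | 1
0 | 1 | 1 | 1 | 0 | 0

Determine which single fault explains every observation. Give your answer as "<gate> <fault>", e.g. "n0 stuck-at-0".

n0 stuck-at-1

Fault-free values for test 1 (A=0, B=0, C=1, D=0): n0=0, n1=1, n2=1, n3=1, giving Y=1. Observed 0.
Test 1: faults giving observed 0 are {n0 stuck-at-1, n0 inverted output, n1 stuck-at-0, n1 inverted output, n2 stuck-at-0, n2 inverted output, n3 stuck-at-0, n3 inverted output}.
Test 2 (A=0, B=0, C=0, D=0): fault-free n0=0, n1=1, n2=1, n3=1 → 1; observed 1. Eliminates n1 stuck-at-0, n1 inverted output, n2 stuck-at-0, n2 inverted output, n3 stuck-at-0, n3 inverted output.
Test 3 (A=0, B=1, C=1, D=1): fault-free n0=1, n1=0, n2=1, n3=0 → 0; observed 0. Eliminates n0 inverted output.
Only n0 stuck-at-1 is consistent with every test.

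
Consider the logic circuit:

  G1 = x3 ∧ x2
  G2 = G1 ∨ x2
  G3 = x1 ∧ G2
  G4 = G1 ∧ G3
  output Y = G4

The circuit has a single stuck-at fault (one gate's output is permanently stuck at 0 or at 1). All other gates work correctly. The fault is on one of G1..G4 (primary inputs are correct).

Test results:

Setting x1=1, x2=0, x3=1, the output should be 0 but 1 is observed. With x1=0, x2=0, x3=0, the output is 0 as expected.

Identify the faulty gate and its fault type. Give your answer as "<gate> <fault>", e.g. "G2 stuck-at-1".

G1 stuck-at-1

Fault-free values for test 1 (x1=1, x2=0, x3=1): G1=0, G2=0, G3=0, G4=0, giving Y=0. Observed 1.
Test 1: faults giving observed 1 are {G1 stuck-at-1, G4 stuck-at-1}.
Test 2 (x1=0, x2=0, x3=0): fault-free G1=0, G2=0, G3=0, G4=0 → 0; observed 0. Eliminates G4 stuck-at-1.
Only G1 stuck-at-1 is consistent with every test.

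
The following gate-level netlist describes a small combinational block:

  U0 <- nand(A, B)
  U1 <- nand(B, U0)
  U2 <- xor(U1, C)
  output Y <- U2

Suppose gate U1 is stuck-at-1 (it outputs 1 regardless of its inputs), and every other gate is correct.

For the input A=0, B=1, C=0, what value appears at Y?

Propagate with U1 forced: U0=1, U1=1 [stuck-at-1], U2=1.
So Y = 1. (Without the fault it would be 0.)

1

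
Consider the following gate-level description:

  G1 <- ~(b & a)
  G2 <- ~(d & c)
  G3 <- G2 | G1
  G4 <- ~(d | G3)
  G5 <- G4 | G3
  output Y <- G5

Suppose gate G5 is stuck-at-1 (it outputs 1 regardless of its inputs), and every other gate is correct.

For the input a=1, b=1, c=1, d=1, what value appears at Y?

Propagate with G5 forced: G1=0, G2=0, G3=0, G4=0, G5=1 [stuck-at-1].
So Y = 1. (Without the fault it would be 0.)

1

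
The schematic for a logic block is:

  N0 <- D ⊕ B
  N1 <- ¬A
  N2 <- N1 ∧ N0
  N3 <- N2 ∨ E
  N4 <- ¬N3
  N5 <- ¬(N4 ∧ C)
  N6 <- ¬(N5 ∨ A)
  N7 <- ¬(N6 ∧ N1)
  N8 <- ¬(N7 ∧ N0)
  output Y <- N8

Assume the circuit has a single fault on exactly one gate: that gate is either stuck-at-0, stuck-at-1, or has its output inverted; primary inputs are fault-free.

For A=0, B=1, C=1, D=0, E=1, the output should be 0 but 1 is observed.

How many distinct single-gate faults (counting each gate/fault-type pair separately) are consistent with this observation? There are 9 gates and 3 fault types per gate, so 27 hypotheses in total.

14

Fault-free: N0=1, N1=1, N2=1, N3=1, N4=0, N5=1, N6=0, N7=1, N8=0 → 0. Observed 1.
  N0: stuck-at-0, inverted output ✓; others ✗
  N1: none of the 3 fault types match ✗
  N2: none of the 3 fault types match ✗
  N3: stuck-at-0, inverted output ✓; others ✗
  N4: stuck-at-1, inverted output ✓; others ✗
  N5: stuck-at-0, inverted output ✓; others ✗
  N6: stuck-at-1, inverted output ✓; others ✗
  N7: stuck-at-0, inverted output ✓; others ✗
  N8: stuck-at-1, inverted output ✓; others ✗
Consistent faults: {N0 stuck-at-0, N0 inverted output, N3 stuck-at-0, N3 inverted output, N4 stuck-at-1, N4 inverted output, N5 stuck-at-0, N5 inverted output, N6 stuck-at-1, N6 inverted output, N7 stuck-at-0, N7 inverted output, N8 stuck-at-1, N8 inverted output} — 14 in all.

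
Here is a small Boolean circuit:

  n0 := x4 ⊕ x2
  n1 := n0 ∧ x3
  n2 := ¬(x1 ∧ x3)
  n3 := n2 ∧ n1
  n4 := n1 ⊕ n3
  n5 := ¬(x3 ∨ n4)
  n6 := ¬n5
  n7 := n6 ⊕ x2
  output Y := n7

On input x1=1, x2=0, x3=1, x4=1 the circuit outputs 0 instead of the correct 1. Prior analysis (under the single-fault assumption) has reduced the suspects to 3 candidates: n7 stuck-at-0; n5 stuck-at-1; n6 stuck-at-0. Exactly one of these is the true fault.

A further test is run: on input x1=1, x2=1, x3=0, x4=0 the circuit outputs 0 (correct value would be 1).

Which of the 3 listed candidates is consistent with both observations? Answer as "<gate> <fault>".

n7 stuck-at-0

Evaluate each candidate on input x1=1, x2=1, x3=0, x4=0:
  n7 stuck-at-0: n0=1, n1=0, n2=1, n3=0, n4=0, n5=1, n6=0, n7=0 [stuck-at-0] → 0 — matches
  n5 stuck-at-1: n0=1, n1=0, n2=1, n3=0, n4=0, n5=1 [stuck-at-1], n6=0, n7=1 → 1 — eliminated
  n6 stuck-at-0: n0=1, n1=0, n2=1, n3=0, n4=0, n5=1, n6=0 [stuck-at-0], n7=1 → 1 — eliminated
Only n7 stuck-at-0 reproduces the observed 0.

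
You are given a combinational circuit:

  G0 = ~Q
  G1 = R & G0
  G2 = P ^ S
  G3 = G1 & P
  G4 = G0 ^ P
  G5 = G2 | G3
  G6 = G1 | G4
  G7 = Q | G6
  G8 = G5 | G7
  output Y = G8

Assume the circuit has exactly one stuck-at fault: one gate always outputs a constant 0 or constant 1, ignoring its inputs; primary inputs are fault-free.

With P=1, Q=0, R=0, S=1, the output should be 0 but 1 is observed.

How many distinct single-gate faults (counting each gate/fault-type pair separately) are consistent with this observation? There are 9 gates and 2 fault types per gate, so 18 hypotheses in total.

9

Fault-free: G0=1, G1=0, G2=0, G3=0, G4=0, G5=0, G6=0, G7=0, G8=0 → 0. Observed 1.
  G0: stuck-at-0 ✓; others ✗
  G1: stuck-at-1 ✓; others ✗
  G2: stuck-at-1 ✓; others ✗
  G3: stuck-at-1 ✓; others ✗
  G4: stuck-at-1 ✓; others ✗
  G5: stuck-at-1 ✓; others ✗
  G6: stuck-at-1 ✓; others ✗
  G7: stuck-at-1 ✓; others ✗
  G8: stuck-at-1 ✓; others ✗
Consistent faults: {G0 stuck-at-0, G1 stuck-at-1, G2 stuck-at-1, G3 stuck-at-1, G4 stuck-at-1, G5 stuck-at-1, G6 stuck-at-1, G7 stuck-at-1, G8 stuck-at-1} — 9 in all.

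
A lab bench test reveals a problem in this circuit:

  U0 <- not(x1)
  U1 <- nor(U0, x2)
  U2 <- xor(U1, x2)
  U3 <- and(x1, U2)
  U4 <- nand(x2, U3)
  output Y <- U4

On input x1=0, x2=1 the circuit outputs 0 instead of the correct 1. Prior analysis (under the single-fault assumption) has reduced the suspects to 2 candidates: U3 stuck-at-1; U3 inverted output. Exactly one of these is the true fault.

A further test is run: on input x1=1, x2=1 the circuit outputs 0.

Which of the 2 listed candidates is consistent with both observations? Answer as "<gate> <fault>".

Evaluate each candidate on input x1=1, x2=1:
  U3 stuck-at-1: U0=0, U1=0, U2=1, U3=1 [stuck-at-1], U4=0 → 0 — matches
  U3 inverted output: U0=0, U1=0, U2=1, U3=0 [inverted output], U4=1 → 1 — eliminated
Only U3 stuck-at-1 reproduces the observed 0.

U3 stuck-at-1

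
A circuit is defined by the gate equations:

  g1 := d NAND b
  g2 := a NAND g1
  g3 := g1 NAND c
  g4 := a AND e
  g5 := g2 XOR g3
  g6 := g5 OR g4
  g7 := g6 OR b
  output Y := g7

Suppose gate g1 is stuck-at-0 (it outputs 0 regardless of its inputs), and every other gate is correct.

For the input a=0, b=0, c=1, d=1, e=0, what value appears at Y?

Propagate with g1 forced: g1=0 [stuck-at-0], g2=1, g3=1, g4=0, g5=0, g6=0, g7=0.
So Y = 0. (Without the fault it would be 1.)

0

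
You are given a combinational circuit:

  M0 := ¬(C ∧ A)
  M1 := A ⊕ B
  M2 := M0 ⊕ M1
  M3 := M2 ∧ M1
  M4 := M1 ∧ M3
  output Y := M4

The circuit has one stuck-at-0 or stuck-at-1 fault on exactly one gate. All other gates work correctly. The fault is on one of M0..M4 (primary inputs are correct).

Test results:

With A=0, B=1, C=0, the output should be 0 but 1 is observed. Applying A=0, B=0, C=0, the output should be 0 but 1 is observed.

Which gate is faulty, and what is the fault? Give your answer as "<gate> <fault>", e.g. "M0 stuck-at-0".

M4 stuck-at-1

Fault-free values for test 1 (A=0, B=1, C=0): M0=1, M1=1, M2=0, M3=0, M4=0, giving Y=0. Observed 1.
Test 1: faults giving observed 1 are {M0 stuck-at-0, M2 stuck-at-1, M3 stuck-at-1, M4 stuck-at-1}.
Test 2 (A=0, B=0, C=0): fault-free M0=1, M1=0, M2=1, M3=0, M4=0 → 0; observed 1. Eliminates M0 stuck-at-0, M2 stuck-at-1, M3 stuck-at-1.
Only M4 stuck-at-1 is consistent with every test.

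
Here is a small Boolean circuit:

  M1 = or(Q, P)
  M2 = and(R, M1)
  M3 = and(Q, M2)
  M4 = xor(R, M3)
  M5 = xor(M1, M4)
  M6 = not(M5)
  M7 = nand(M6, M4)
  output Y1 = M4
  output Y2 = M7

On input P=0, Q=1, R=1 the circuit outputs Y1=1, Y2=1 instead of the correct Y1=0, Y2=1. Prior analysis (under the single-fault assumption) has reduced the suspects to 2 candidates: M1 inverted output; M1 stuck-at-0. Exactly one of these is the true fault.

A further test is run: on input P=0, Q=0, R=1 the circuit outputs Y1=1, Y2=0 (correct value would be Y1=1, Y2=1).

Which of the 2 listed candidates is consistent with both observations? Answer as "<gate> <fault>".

Evaluate each candidate on input P=0, Q=0, R=1:
  M1 inverted output: M1=1 [inverted output], M2=1, M3=0, M4=1, M5=0, M6=1, M7=0 → Y1=1, Y2=0 — matches
  M1 stuck-at-0: M1=0 [stuck-at-0], M2=0, M3=0, M4=1, M5=1, M6=0, M7=1 → Y1=1, Y2=1 — eliminated
Only M1 inverted output reproduces the observed Y1=1, Y2=0.

M1 inverted output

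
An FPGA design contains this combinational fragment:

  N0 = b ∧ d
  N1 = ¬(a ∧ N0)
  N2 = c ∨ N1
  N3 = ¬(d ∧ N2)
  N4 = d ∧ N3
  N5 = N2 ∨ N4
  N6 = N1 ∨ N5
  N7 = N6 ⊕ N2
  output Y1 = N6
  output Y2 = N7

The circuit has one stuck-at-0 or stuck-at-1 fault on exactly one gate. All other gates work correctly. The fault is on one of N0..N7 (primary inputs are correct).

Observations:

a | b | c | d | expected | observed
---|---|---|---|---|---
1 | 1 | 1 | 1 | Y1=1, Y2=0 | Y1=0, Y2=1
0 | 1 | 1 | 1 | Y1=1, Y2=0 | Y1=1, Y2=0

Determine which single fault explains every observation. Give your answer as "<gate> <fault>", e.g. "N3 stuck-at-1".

Fault-free values for test 1 (a=1, b=1, c=1, d=1): N0=1, N1=0, N2=1, N3=0, N4=0, N5=1, N6=1, N7=0, giving Y1=1, Y2=0. Observed Y1=0, Y2=1.
Test 1: faults giving observed Y1=0, Y2=1 are {N5 stuck-at-0, N6 stuck-at-0}.
Test 2 (a=0, b=1, c=1, d=1): fault-free N0=1, N1=1, N2=1, N3=0, N4=0, N5=1, N6=1, N7=0 → Y1=1, Y2=0; observed Y1=1, Y2=0. Eliminates N6 stuck-at-0.
Only N5 stuck-at-0 is consistent with every test.

N5 stuck-at-0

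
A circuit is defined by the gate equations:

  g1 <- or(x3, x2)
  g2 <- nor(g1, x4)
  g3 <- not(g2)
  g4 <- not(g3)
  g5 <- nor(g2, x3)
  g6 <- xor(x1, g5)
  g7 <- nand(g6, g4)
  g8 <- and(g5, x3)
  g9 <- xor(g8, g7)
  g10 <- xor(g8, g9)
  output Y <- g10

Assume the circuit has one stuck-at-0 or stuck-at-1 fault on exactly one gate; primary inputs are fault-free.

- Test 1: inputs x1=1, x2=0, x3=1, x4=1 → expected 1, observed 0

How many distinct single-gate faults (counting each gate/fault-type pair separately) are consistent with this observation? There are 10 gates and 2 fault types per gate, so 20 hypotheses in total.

Fault-free: g1=1, g2=0, g3=1, g4=0, g5=0, g6=1, g7=1, g8=0, g9=1, g10=1 → 1. Observed 0.
  g1: none of the 2 fault types match ✗
  g2: stuck-at-1 ✓; others ✗
  g3: stuck-at-0 ✓; others ✗
  g4: stuck-at-1 ✓; others ✗
  g5: none of the 2 fault types match ✗
  g6: none of the 2 fault types match ✗
  g7: stuck-at-0 ✓; others ✗
  g8: none of the 2 fault types match ✗
  g9: stuck-at-0 ✓; others ✗
  g10: stuck-at-0 ✓; others ✗
Consistent faults: {g2 stuck-at-1, g3 stuck-at-0, g4 stuck-at-1, g7 stuck-at-0, g9 stuck-at-0, g10 stuck-at-0} — 6 in all.

6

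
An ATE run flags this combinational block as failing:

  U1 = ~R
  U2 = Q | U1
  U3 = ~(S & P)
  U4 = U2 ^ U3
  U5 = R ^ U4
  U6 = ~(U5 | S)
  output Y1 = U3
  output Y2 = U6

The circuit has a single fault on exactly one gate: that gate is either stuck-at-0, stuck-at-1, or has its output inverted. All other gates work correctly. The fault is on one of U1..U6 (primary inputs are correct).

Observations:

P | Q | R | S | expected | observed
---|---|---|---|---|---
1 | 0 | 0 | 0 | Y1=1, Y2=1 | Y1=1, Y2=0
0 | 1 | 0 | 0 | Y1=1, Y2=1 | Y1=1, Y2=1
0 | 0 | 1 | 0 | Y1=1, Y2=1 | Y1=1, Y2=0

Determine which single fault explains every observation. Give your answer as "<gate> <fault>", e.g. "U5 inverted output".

Fault-free values for test 1 (P=1, Q=0, R=0, S=0): U1=1, U2=1, U3=1, U4=0, U5=0, U6=1, giving Y1=1, Y2=1. Observed Y1=1, Y2=0.
Test 1: faults giving observed Y1=1, Y2=0 are {U1 stuck-at-0, U1 inverted output, U2 stuck-at-0, U2 inverted output, U4 stuck-at-1, U4 inverted output, U5 stuck-at-1, U5 inverted output, U6 stuck-at-0, U6 inverted output}.
Test 2 (P=0, Q=1, R=0, S=0): fault-free U1=1, U2=1, U3=1, U4=0, U5=0, U6=1 → Y1=1, Y2=1; observed Y1=1, Y2=1. Eliminates U2 stuck-at-0, U2 inverted output, U4 stuck-at-1, U4 inverted output, U5 stuck-at-1, U5 inverted output, U6 stuck-at-0, U6 inverted output.
Test 3 (P=0, Q=0, R=1, S=0): fault-free U1=0, U2=0, U3=1, U4=1, U5=0, U6=1 → Y1=1, Y2=1; observed Y1=1, Y2=0. Eliminates U1 stuck-at-0.
Only U1 inverted output is consistent with every test.

U1 inverted output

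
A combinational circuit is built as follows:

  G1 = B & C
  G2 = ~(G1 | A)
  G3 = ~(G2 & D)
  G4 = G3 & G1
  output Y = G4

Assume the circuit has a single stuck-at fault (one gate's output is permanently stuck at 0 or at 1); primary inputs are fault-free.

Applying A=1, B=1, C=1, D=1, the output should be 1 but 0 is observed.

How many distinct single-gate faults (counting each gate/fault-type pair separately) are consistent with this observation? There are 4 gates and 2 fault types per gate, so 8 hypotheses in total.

4

Fault-free: G1=1, G2=0, G3=1, G4=1 → 1. Observed 0.
  G1 stuck-at-0: output 0 ✓
  G1 stuck-at-1: output 1 ✗
  G2 stuck-at-0: output 1 ✗
  G2 stuck-at-1: output 0 ✓
  G3 stuck-at-0: output 0 ✓
  G3 stuck-at-1: output 1 ✗
  G4 stuck-at-0: output 0 ✓
  G4 stuck-at-1: output 1 ✗
Consistent faults: {G1 stuck-at-0, G2 stuck-at-1, G3 stuck-at-0, G4 stuck-at-0} — 4 in all.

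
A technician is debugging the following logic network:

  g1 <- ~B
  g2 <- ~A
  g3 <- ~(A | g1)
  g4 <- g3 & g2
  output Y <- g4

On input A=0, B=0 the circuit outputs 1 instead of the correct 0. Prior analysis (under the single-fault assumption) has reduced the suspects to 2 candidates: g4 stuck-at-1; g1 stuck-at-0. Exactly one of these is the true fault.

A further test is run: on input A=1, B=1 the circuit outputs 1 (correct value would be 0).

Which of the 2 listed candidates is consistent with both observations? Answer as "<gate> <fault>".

Evaluate each candidate on input A=1, B=1:
  g4 stuck-at-1: g1=0, g2=0, g3=0, g4=1 [stuck-at-1] → 1 — matches
  g1 stuck-at-0: g1=0 [stuck-at-0], g2=0, g3=0, g4=0 → 0 — eliminated
Only g4 stuck-at-1 reproduces the observed 1.

g4 stuck-at-1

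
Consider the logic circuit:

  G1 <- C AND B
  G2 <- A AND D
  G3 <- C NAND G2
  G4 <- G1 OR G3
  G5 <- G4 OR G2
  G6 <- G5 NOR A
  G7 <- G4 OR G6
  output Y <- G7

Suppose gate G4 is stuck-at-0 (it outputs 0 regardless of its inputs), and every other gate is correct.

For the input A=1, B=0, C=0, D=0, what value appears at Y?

Propagate with G4 forced: G1=0, G2=0, G3=1, G4=0 [stuck-at-0], G5=0, G6=0, G7=0.
So Y = 0. (Without the fault it would be 1.)

0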